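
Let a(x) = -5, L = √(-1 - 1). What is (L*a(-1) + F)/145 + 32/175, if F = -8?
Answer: 648/5075 - I*√2/29 ≈ 0.12768 - 0.048766*I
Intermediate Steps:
L = I*√2 (L = √(-2) = I*√2 ≈ 1.4142*I)
(L*a(-1) + F)/145 + 32/175 = ((I*√2)*(-5) - 8)/145 + 32/175 = (-5*I*√2 - 8)*(1/145) + 32*(1/175) = (-8 - 5*I*√2)*(1/145) + 32/175 = (-8/145 - I*√2/29) + 32/175 = 648/5075 - I*√2/29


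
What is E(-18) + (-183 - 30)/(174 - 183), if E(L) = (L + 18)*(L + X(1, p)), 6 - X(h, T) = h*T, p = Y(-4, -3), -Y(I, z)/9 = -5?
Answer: 71/3 ≈ 23.667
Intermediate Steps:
Y(I, z) = 45 (Y(I, z) = -9*(-5) = 45)
p = 45
X(h, T) = 6 - T*h (X(h, T) = 6 - h*T = 6 - T*h)
E(L) = (-39 + L)*(18 + L) (E(L) = (L + 18)*(L + (6 - 1*45*1)) = (18 + L)*(L + (6 - 45)) = (18 + L)*(L - 39) = (18 + L)*(-39 + L) = (-39 + L)*(18 + L))
E(-18) + (-183 - 30)/(174 - 183) = (-702 + (-18)² - 21*(-18)) + (-183 - 30)/(174 - 183) = (-702 + 324 + 378) - 213/(-9) = 0 - 213*(-⅑) = 0 + 71/3 = 71/3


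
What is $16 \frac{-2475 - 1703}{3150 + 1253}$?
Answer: $- \frac{66848}{4403} \approx -15.182$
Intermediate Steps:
$16 \frac{-2475 - 1703}{3150 + 1253} = 16 \left(- \frac{4178}{4403}\right) = - \frac{66848}{4403}$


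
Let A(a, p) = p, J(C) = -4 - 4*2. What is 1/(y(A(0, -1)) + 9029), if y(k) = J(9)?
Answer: 1/9017 ≈ 0.00011090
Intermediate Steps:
J(C) = -12 (J(C) = -4 - 8 = -12)
y(k) = -12
1/(y(A(0, -1)) + 9029) = 1/(-12 + 9029) = 1/9017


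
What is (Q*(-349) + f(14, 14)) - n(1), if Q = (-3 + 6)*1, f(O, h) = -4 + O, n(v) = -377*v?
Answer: -660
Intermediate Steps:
Q = 3 (Q = 3*1 = 3)
(Q*(-349) + f(14, 14)) - n(1) = (3*(-349) + (-4 + 14)) - (-377) = (-1047 + 10) - 1*(-377) = -1037 + 377 = -660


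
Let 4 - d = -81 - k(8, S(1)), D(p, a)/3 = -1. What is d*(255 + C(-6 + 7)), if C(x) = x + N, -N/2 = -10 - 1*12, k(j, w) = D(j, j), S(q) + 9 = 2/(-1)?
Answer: 24600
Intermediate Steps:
D(p, a) = -3 (D(p, a) = 3*(-1) = -3)
S(q) = -11 (S(q) = -9 + 2/(-1) = -9 + 2*(-1) = -9 - 2 = -11)
k(j, w) = -3
N = 44 (N = -2*(-10 - 1*12) = -2*(-10 - 12) = -2*(-22) = 44)
C(x) = 44 + x (C(x) = x + 44 = 44 + x)
d = 82 (d = 4 - (-81 - 1*(-3)) = 4 - (-81 + 3) = 4 - 1*(-78) = 4 + 78 = 82)
d*(255 + C(-6 + 7)) = 82*(255 + (44 + (-6 + 7))) = 82*(255 + (44 + 1)) = 82*(255 + 45) = 82*300 = 24600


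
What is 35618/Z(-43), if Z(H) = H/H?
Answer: 35618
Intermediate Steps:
Z(H) = 1
35618/Z(-43) = 35618/1 = 35618*1 = 35618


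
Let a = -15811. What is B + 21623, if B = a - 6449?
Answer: -637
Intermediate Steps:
B = -22260 (B = -15811 - 6449 = -22260)
B + 21623 = -22260 + 21623 = -637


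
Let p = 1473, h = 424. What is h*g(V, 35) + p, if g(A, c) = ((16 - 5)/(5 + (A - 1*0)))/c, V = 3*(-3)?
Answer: 50389/35 ≈ 1439.7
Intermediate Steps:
V = -9
g(A, c) = 11/(c*(5 + A)) (g(A, c) = (11/(5 + (A + 0)))/c = (11/(5 + A))/c = 11/(c*(5 + A)))
h*g(V, 35) + p = 424*(11/(35*(5 - 9))) + 1473 = 424*(11*(1/35)/(-4)) + 1473 = 424*(11*(1/35)*(-1/4)) + 1473 = 424*(-11/140) + 1473 = -1166/35 + 1473 = 50389/35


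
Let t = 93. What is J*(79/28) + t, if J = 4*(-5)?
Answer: 256/7 ≈ 36.571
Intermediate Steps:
J = -20
J*(79/28) + t = -1580/28 + 93 = -20*79/28 + 93 = -395/7 + 93 = 256/7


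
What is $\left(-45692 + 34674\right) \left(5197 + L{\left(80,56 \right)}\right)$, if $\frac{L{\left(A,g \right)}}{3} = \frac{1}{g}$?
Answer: $- \frac{229044545}{4} \approx -5.7261 \cdot 10^{7}$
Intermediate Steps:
$L{\left(A,g \right)} = \frac{3}{g}$
$\left(-45692 + 34674\right) \left(5197 + L{\left(80,56 \right)}\right) = \left(-45692 + 34674\right) \left(5197 + \frac{3}{56}\right) = - 11018 \left(5197 + 3 \cdot \frac{1}{56}\right) = - 11018 \left(5197 + \frac{3}{56}\right) = \left(-11018\right) \frac{291035}{56} = - \frac{229044545}{4}$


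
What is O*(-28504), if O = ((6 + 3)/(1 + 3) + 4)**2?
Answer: -2226875/2 ≈ -1.1134e+6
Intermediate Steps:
O = 625/16 (O = (9/4 + 4)**2 = (25/4)**2 = 625/16 ≈ 39.063)
O*(-28504) = (625/16)*(-28504) = -2226875/2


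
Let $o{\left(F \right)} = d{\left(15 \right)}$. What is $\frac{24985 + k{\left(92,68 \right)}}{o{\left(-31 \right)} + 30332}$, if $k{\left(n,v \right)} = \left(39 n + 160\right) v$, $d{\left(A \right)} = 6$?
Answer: $\frac{279849}{30338} \approx 9.2244$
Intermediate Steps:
$o{\left(F \right)} = 6$
$k{\left(n,v \right)} = v \left(160 + 39 n\right)$ ($k{\left(n,v \right)} = \left(160 + 39 n\right) v = v \left(160 + 39 n\right)$)
$\frac{24985 + k{\left(92,68 \right)}}{o{\left(-31 \right)} + 30332} = \frac{24985 + 68 \left(160 + 39 \cdot 92\right)}{6 + 30332} = \frac{24985 + 68 \left(160 + 3588\right)}{30338} = \left(24985 + 68 \cdot 3748\right) \frac{1}{30338} = \left(24985 + 254864\right) \frac{1}{30338} = 279849 \cdot \frac{1}{30338} = \frac{279849}{30338}$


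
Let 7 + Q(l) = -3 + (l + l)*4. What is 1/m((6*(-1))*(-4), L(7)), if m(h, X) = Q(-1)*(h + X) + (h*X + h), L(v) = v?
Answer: -1/366 ≈ -0.0027322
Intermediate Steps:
Q(l) = -10 + 8*l (Q(l) = -7 + (-3 + (l + l)*4) = -7 + (-3 + (2*l)*4) = -7 + (-3 + 8*l) = -10 + 8*l)
m(h, X) = -18*X - 17*h + X*h (m(h, X) = (-10 + 8*(-1))*(h + X) + (h*X + h) = (-10 - 8)*(X + h) + (X*h + h) = -18*(X + h) + (h + X*h) = (-18*X - 18*h) + (h + X*h) = -18*X - 17*h + X*h)
1/m((6*(-1))*(-4), L(7)) = 1/(-18*7 - 17*6*(-1)*(-4) + 7*((6*(-1))*(-4))) = 1/(-126 - (-102)*(-4) + 7*(-6*(-4))) = 1/(-126 - 17*24 + 7*24) = 1/(-126 - 408 + 168) = 1/(-366) = -1/366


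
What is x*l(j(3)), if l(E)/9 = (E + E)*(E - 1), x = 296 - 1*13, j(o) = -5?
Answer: 152820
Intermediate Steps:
x = 283 (x = 296 - 13 = 283)
l(E) = 18*E*(-1 + E) (l(E) = 9*((E + E)*(E - 1)) = 9*((2*E)*(-1 + E)) = 9*(2*E*(-1 + E)) = 18*E*(-1 + E))
x*l(j(3)) = 283*(18*(-5)*(-1 - 5)) = 283*(18*(-5)*(-6)) = 283*540 = 152820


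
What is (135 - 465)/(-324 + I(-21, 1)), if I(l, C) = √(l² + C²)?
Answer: 53460/52267 + 165*√442/52267 ≈ 1.0892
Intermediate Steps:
I(l, C) = √(C² + l²)
(135 - 465)/(-324 + I(-21, 1)) = (135 - 465)/(-324 + √(1² + (-21)²)) = -330/(-324 + √(1 + 441)) = -330/(-324 + √442)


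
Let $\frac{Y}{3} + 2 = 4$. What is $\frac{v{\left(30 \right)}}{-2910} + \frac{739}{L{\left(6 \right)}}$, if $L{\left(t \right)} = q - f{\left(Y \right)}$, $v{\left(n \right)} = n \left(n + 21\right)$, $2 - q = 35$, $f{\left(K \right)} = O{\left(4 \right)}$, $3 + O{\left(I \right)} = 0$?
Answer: $- \frac{73213}{2910} \approx -25.159$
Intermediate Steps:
$Y = 6$ ($Y = -6 + 3 \cdot 4 = -6 + 12 = 6$)
$O{\left(I \right)} = -3$ ($O{\left(I \right)} = -3 + 0 = -3$)
$f{\left(K \right)} = -3$
$q = -33$ ($q = 2 - 35 = -33$)
$v{\left(n \right)} = n \left(21 + n\right)$
$L{\left(t \right)} = -30$ ($L{\left(t \right)} = -33 - -3 = -33 + 3 = -30$)
$\frac{v{\left(30 \right)}}{-2910} + \frac{739}{L{\left(6 \right)}} = \frac{30 \left(21 + 30\right)}{-2910} + \frac{739}{-30} = 30 \cdot 51 \left(- \frac{1}{2910}\right) + 739 \left(- \frac{1}{30}\right) = 1530 \left(- \frac{1}{2910}\right) - \frac{739}{30} = - \frac{51}{97} - \frac{739}{30} = - \frac{73213}{2910}$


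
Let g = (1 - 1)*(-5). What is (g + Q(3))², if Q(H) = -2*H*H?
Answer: 324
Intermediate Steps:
g = 0 (g = 0*(-5) = 0)
Q(H) = -2*H²
(g + Q(3))² = (0 - 2*3²)² = (0 - 2*9)² = (0 - 18)² = (-18)² = 324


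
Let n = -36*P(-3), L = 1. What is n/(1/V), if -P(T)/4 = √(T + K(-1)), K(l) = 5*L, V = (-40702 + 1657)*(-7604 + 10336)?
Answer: -15360615360*√2 ≈ -2.1723e+10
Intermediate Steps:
V = -106670940 (V = -39045*2732 = -106670940)
K(l) = 5 (K(l) = 5*1 = 5)
P(T) = -4*√(5 + T) (P(T) = -4*√(T + 5) = -4*√(5 + T))
n = 144*√2 (n = -(-144)*√(5 - 3) = -(-144)*√2 = 144*√2 ≈ 203.65)
n/(1/V) = (144*√2)/(1/(-106670940)) = (144*√2)/(-1/106670940) = (144*√2)*(-106670940) = -15360615360*√2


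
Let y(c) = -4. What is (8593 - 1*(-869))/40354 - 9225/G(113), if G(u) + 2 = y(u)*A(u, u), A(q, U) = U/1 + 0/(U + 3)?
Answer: 188280699/9160358 ≈ 20.554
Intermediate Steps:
A(q, U) = U (A(q, U) = U*1 + 0/(3 + U) = U + 0 = U)
G(u) = -2 - 4*u
(8593 - 1*(-869))/40354 - 9225/G(113) = (8593 - 1*(-869))/40354 - 9225/(-2 - 4*113) = (8593 + 869)*(1/40354) - 9225/(-2 - 452) = 9462*(1/40354) - 9225/(-454) = 4731/20177 - 9225*(-1/454) = 4731/20177 + 9225/454 = 188280699/9160358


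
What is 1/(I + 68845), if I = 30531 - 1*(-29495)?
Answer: 1/128871 ≈ 7.7597e-6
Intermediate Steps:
I = 60026 (I = 30531 + 29495 = 60026)
1/(I + 68845) = 1/(60026 + 68845) = 1/128871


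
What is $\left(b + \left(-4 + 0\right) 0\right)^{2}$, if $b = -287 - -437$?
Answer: $22500$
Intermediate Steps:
$b = 150$ ($b = -287 + 437 = 150$)
$\left(b + \left(-4 + 0\right) 0\right)^{2} = \left(150 + \left(-4 + 0\right) 0\right)^{2} = \left(150 - 0\right)^{2} = \left(150 + 0\right)^{2} = 150^{2} = 22500$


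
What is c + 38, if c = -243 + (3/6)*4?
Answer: -203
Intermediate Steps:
c = -241 (c = -243 + ((⅙)*3)*4 = -243 + (½)*4 = -243 + 2 = -241)
c + 38 = -241 + 38 = -203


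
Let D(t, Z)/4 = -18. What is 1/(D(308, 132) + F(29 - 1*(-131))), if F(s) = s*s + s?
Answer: 1/25688 ≈ 3.8929e-5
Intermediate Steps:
D(t, Z) = -72 (D(t, Z) = 4*(-18) = -72)
F(s) = s + s² (F(s) = s² + s = s + s²)
1/(D(308, 132) + F(29 - 1*(-131))) = 1/(-72 + (29 - 1*(-131))*(1 + (29 - 1*(-131)))) = 1/(-72 + (29 + 131)*(1 + (29 + 131))) = 1/(-72 + 160*(1 + 160)) = 1/(-72 + 160*161) = 1/(-72 + 25760) = 1/25688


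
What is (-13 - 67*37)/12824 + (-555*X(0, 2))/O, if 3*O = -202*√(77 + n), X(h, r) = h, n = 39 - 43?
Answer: -89/458 ≈ -0.19432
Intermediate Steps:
n = -4
O = -202*√73/3 (O = (-202*√(77 - 4))/3 = (-202*√73)/3 = -202*√73/3 ≈ -575.30)
(-13 - 67*37)/12824 + (-555*X(0, 2))/O = (-13 - 67*37)/12824 + (-555*0)/((-202*√73/3)) = (-13 - 2479)*(1/12824) + 0*(-3*√73/14746) = -2492*1/12824 + 0 = -89/458 + 0 = -89/458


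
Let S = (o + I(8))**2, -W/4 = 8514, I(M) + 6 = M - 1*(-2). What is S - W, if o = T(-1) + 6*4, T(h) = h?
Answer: 34785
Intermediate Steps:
I(M) = -4 + M (I(M) = -6 + (M - 1*(-2)) = -6 + (M + 2) = -6 + (2 + M) = -4 + M)
W = -34056 (W = -4*8514 = -34056)
o = 23 (o = -1 + 6*4 = -1 + 24 = 23)
S = 729 (S = (23 + (-4 + 8))**2 = (23 + 4)**2 = 27**2 = 729)
S - W = 729 - 1*(-34056) = 729 + 34056 = 34785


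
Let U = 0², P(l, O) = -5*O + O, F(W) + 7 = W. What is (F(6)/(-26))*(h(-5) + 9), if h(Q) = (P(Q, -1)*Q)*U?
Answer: 9/26 ≈ 0.34615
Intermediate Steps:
F(W) = -7 + W
P(l, O) = -4*O
U = 0
h(Q) = 0 (h(Q) = ((-4*(-1))*Q)*0 = (4*Q)*0 = 0)
(F(6)/(-26))*(h(-5) + 9) = ((-7 + 6)/(-26))*(0 + 9) = -1*(-1/26)*9 = (1/26)*9 = 9/26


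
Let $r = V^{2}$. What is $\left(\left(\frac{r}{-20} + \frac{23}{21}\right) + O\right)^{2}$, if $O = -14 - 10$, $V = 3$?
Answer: $\frac{96216481}{176400} \approx 545.45$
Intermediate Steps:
$r = 9$ ($r = 3^{2} = 9$)
$O = -24$
$\left(\left(\frac{r}{-20} + \frac{23}{21}\right) + O\right)^{2} = \left(\left(\frac{9}{-20} + \frac{23}{21}\right) - 24\right)^{2} = \left(\left(9 \left(- \frac{1}{20}\right) + 23 \cdot \frac{1}{21}\right) - 24\right)^{2} = \left(\left(- \frac{9}{20} + \frac{23}{21}\right) - 24\right)^{2} = \left(\frac{271}{420} - 24\right)^{2} = \left(- \frac{9809}{420}\right)^{2} = \frac{96216481}{176400}$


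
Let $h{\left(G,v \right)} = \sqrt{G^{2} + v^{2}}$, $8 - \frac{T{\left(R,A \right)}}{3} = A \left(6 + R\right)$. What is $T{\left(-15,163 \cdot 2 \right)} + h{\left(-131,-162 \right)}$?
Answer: $8826 + \sqrt{43405} \approx 9034.3$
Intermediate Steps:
$T{\left(R,A \right)} = 24 - 3 A \left(6 + R\right)$
$T{\left(-15,163 \cdot 2 \right)} + h{\left(-131,-162 \right)} = \left(24 - 18 \cdot 163 \cdot 2 - 3 \cdot 163 \cdot 2 \left(-15\right)\right) + \sqrt{\left(-131\right)^{2} + \left(-162\right)^{2}} = \left(24 - 5868 - 978 \left(-15\right)\right) + \sqrt{17161 + 26244} = \left(24 - 5868 + 14670\right) + \sqrt{43405} = 8826 + \sqrt{43405}$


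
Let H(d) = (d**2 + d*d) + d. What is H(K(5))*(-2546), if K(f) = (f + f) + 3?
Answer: -893646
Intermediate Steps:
K(f) = 3 + 2*f (K(f) = 2*f + 3 = 3 + 2*f)
H(d) = d + 2*d**2 (H(d) = (d**2 + d**2) + d = 2*d**2 + d = d + 2*d**2)
H(K(5))*(-2546) = ((3 + 2*5)*(1 + 2*(3 + 2*5)))*(-2546) = ((3 + 10)*(1 + 2*(3 + 10)))*(-2546) = (13*(1 + 2*13))*(-2546) = (13*(1 + 26))*(-2546) = (13*27)*(-2546) = 351*(-2546) = -893646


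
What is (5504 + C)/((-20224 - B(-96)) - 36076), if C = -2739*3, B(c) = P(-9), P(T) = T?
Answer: 2713/56291 ≈ 0.048196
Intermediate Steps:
B(c) = -9
C = -8217
(5504 + C)/((-20224 - B(-96)) - 36076) = (5504 - 8217)/((-20224 - 1*(-9)) - 36076) = -2713/((-20224 + 9) - 36076) = -2713/(-20215 - 36076) = -2713/(-56291) = -2713*(-1/56291) = 2713/56291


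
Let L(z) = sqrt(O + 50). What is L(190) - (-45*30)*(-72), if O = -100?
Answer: -97200 + 5*I*sqrt(2) ≈ -97200.0 + 7.0711*I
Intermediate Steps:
L(z) = 5*I*sqrt(2) (L(z) = sqrt(-100 + 50) = sqrt(-50) = 5*I*sqrt(2))
L(190) - (-45*30)*(-72) = 5*I*sqrt(2) - (-45*30)*(-72) = 5*I*sqrt(2) - (-1350)*(-72) = 5*I*sqrt(2) - 1*97200 = 5*I*sqrt(2) - 97200 = -97200 + 5*I*sqrt(2)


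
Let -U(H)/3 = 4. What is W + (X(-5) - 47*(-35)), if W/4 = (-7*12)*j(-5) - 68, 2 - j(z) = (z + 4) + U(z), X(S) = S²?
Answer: -3642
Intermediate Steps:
U(H) = -12 (U(H) = -3*4 = -12)
j(z) = 10 - z (j(z) = 2 - ((z + 4) - 12) = 2 - ((4 + z) - 12) = 2 - (-8 + z) = 2 + (8 - z) = 10 - z)
W = -5312 (W = 4*((-7*12)*(10 - 1*(-5)) - 68) = 4*(-84*(10 + 5) - 68) = 4*(-84*15 - 68) = 4*(-1260 - 68) = 4*(-1328) = -5312)
W + (X(-5) - 47*(-35)) = -5312 + ((-5)² - 47*(-35)) = -5312 + (25 + 1645) = -5312 + 1670 = -3642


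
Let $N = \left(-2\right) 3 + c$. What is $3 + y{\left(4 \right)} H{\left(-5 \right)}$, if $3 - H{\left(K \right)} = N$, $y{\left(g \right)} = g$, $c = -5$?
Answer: $59$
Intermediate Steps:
$N = -11$ ($N = \left(-2\right) 3 - 5 = -6 - 5 = -11$)
$H{\left(K \right)} = 14$ ($H{\left(K \right)} = 3 - -11 = 3 + 11 = 14$)
$3 + y{\left(4 \right)} H{\left(-5 \right)} = 3 + 4 \cdot 14 = 3 + 56 = 59$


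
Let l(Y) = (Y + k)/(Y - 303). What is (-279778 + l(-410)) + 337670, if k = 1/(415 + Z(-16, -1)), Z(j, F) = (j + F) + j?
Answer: 15767969091/272366 ≈ 57893.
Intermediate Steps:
Z(j, F) = F + 2*j (Z(j, F) = (F + j) + j = F + 2*j)
k = 1/382 (k = 1/(415 + (-1 + 2*(-16))) = 1/(415 + (-1 - 32)) = 1/(415 - 33) = 1/382 ≈ 0.0026178)
l(Y) = (1/382 + Y)/(-303 + Y) (l(Y) = (Y + 1/382)/(Y - 303) = (1/382 + Y)/(-303 + Y))
(-279778 + l(-410)) + 337670 = (-279778 + (1/382 - 410)/(-303 - 410)) + 337670 = (-279778 - 156619/382/(-713)) + 337670 = (-279778 - 1/713*(-156619/382)) + 337670 = (-279778 + 156619/272366) + 337670 = -76201858129/272366 + 337670 = 15767969091/272366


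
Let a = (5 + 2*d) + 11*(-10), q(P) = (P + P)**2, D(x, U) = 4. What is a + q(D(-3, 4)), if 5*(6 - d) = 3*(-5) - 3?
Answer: -109/5 ≈ -21.800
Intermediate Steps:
d = 48/5 (d = 6 - (3*(-5) - 3)/5 = 6 - (-15 - 3)/5 = 6 - 1/5*(-18) = 6 + 18/5 = 48/5 ≈ 9.6000)
q(P) = 4*P**2 (q(P) = (2*P)**2 = 4*P**2)
a = -429/5 (a = (5 + 2*(48/5)) + 11*(-10) = (5 + 96/5) - 110 = 121/5 - 110 = -429/5 ≈ -85.800)
a + q(D(-3, 4)) = -429/5 + 4*4**2 = -429/5 + 4*16 = -429/5 + 64 = -109/5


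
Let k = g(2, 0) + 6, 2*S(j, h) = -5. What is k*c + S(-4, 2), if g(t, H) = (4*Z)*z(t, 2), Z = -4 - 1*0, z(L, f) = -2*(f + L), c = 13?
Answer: 3479/2 ≈ 1739.5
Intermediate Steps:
z(L, f) = -2*L - 2*f (z(L, f) = -2*(L + f) = -2*L - 2*f)
Z = -4 (Z = -4 + 0 = -4)
S(j, h) = -5/2 (S(j, h) = (½)*(-5) = -5/2)
g(t, H) = 64 + 32*t (g(t, H) = (4*(-4))*(-2*t - 2*2) = -16*(-2*t - 4) = -16*(-4 - 2*t) = 64 + 32*t)
k = 134 (k = (64 + 32*2) + 6 = (64 + 64) + 6 = 128 + 6 = 134)
k*c + S(-4, 2) = 134*13 - 5/2 = 1742 - 5/2 = 3479/2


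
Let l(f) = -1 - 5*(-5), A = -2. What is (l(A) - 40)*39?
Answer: -624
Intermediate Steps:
l(f) = 24 (l(f) = -1 + 25 = 24)
(l(A) - 40)*39 = (24 - 40)*39 = -16*39 = -624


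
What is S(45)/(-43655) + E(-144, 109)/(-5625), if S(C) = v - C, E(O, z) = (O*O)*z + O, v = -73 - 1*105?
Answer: -438500169/1091375 ≈ -401.79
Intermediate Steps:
v = -178 (v = -73 - 105 = -178)
E(O, z) = O + z*O² (E(O, z) = O²*z + O = z*O² + O = O + z*O²)
S(C) = -178 - C
S(45)/(-43655) + E(-144, 109)/(-5625) = (-178 - 1*45)/(-43655) - 144*(1 - 144*109)/(-5625) = (-178 - 45)*(-1/43655) - 144*(1 - 15696)*(-1/5625) = -223*(-1/43655) - 144*(-15695)*(-1/5625) = 223/43655 + 2260080*(-1/5625) = 223/43655 - 50224/125 = -438500169/1091375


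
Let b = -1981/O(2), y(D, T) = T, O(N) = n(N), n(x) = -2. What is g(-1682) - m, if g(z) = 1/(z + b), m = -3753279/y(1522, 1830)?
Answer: 1730260399/843630 ≈ 2051.0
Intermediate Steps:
O(N) = -2
b = 1981/2 (b = -1981/(-2) = -1981*(-½) = 1981/2 ≈ 990.50)
m = -1251093/610 (m = -3753279/1830 = -3753279*1/1830 = -1251093/610 ≈ -2051.0)
g(z) = 1/(1981/2 + z) (g(z) = 1/(z + 1981/2) = 1/(1981/2 + z))
g(-1682) - m = 2/(1981 + 2*(-1682)) - 1*(-1251093/610) = 2/(1981 - 3364) + 1251093/610 = 2/(-1383) + 1251093/610 = 2*(-1/1383) + 1251093/610 = -2/1383 + 1251093/610 = 1730260399/843630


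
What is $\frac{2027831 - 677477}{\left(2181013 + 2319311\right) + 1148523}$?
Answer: $\frac{450118}{1882949} \approx 0.23905$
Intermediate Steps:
$\frac{2027831 - 677477}{\left(2181013 + 2319311\right) + 1148523} = \frac{1350354}{4500324 + 1148523} = \frac{1350354}{5648847} = 1350354 \cdot \frac{1}{5648847} = \frac{450118}{1882949}$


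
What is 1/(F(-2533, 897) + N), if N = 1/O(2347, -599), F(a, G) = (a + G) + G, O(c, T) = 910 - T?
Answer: -1509/1115150 ≈ -0.0013532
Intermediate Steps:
F(a, G) = a + 2*G (F(a, G) = (G + a) + G = a + 2*G)
N = 1/1509 (N = 1/(910 - 1*(-599)) = 1/(910 + 599) = 1/1509 ≈ 0.00066269)
1/(F(-2533, 897) + N) = 1/((-2533 + 2*897) + 1/1509) = 1/((-2533 + 1794) + 1/1509) = 1/(-739 + 1/1509) = 1/(-1115150/1509) = -1509/1115150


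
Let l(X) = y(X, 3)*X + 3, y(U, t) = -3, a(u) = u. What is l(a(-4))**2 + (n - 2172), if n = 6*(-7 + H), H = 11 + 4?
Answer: -1899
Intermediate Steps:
H = 15
n = 48 (n = 6*(-7 + 15) = 6*8 = 48)
l(X) = 3 - 3*X (l(X) = -3*X + 3 = 3 - 3*X)
l(a(-4))**2 + (n - 2172) = (3 - 3*(-4))**2 + (48 - 2172) = (3 + 12)**2 - 2124 = 15**2 - 2124 = 225 - 2124 = -1899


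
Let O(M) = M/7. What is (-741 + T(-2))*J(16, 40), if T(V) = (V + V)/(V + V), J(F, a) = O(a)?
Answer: -29600/7 ≈ -4228.6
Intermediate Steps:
O(M) = M/7 (O(M) = M*(⅐) = M/7)
J(F, a) = a/7
T(V) = 1 (T(V) = (2*V)/((2*V)) = (2*V)*(1/(2*V)) = 1)
(-741 + T(-2))*J(16, 40) = (-741 + 1)*((⅐)*40) = -740*40/7 = -29600/7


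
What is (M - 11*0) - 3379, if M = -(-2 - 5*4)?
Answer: -3357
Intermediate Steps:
M = 22 (M = -(-2 - 20) = -1*(-22) = 22)
(M - 11*0) - 3379 = (22 - 11*0) - 3379 = (22 + 0) - 3379 = 22 - 3379 = -3357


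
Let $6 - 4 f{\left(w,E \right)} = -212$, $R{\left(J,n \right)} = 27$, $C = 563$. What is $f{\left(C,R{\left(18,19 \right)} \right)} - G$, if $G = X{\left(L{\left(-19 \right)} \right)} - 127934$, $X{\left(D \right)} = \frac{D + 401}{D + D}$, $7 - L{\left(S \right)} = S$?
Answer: $\frac{6654975}{52} \approx 1.2798 \cdot 10^{5}$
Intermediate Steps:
$f{\left(w,E \right)} = \frac{109}{2}$ ($f{\left(w,E \right)} = \frac{3}{2} - -53 = \frac{3}{2} + 53 = \frac{109}{2}$)
$L{\left(S \right)} = 7 - S$
$X{\left(D \right)} = \frac{401 + D}{2 D}$
$G = - \frac{6652141}{52}$ ($G = \frac{401 + \left(7 - -19\right)}{2 \left(7 - -19\right)} - 127934 = \frac{401 + \left(7 + 19\right)}{2 \left(7 + 19\right)} - 127934 = \frac{401 + 26}{2 \cdot 26} - 127934 = \frac{1}{2} \cdot \frac{1}{26} \cdot 427 - 127934 = \frac{427}{52} - 127934 = - \frac{6652141}{52} \approx -1.2793 \cdot 10^{5}$)
$f{\left(C,R{\left(18,19 \right)} \right)} - G = \frac{109}{2} - - \frac{6652141}{52} = \frac{109}{2} + \frac{6652141}{52} = \frac{6654975}{52}$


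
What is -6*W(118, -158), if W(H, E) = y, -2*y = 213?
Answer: 639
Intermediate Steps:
y = -213/2 (y = -½*213 = -213/2 ≈ -106.50)
W(H, E) = -213/2
-6*W(118, -158) = -6*(-213/2) = 639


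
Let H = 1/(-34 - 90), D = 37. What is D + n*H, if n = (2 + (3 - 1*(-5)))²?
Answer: 1122/31 ≈ 36.194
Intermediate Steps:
n = 100 (n = (2 + (3 + 5))² = (2 + 8)² = 10² = 100)
H = -1/124 (H = 1/(-124) = -1/124 ≈ -0.0080645)
D + n*H = 37 + 100*(-1/124) = 37 - 25/31 = 1122/31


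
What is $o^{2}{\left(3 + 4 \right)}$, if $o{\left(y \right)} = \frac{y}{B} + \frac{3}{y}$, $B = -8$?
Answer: $\frac{625}{3136} \approx 0.1993$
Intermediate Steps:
$o{\left(y \right)} = \frac{3}{y} - \frac{y}{8}$ ($o{\left(y \right)} = \frac{y}{-8} + \frac{3}{y} = y \left(- \frac{1}{8}\right) + \frac{3}{y} = - \frac{y}{8} + \frac{3}{y} = \frac{3}{y} - \frac{y}{8}$)
$o^{2}{\left(3 + 4 \right)} = \left(\frac{3}{3 + 4} - \frac{3 + 4}{8}\right)^{2} = \left(\frac{3}{7} - \frac{7}{8}\right)^{2} = \left(- \frac{25}{56}\right)^{2} = \frac{625}{3136}$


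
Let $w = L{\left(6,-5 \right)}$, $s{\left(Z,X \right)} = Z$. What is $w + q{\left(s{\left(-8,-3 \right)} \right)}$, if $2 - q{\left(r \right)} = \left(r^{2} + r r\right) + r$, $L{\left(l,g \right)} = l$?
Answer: $-112$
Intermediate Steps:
$q{\left(r \right)} = 2 - r - 2 r^{2}$ ($q{\left(r \right)} = 2 - \left(\left(r^{2} + r r\right) + r\right) = 2 - \left(\left(r^{2} + r^{2}\right) + r\right) = 2 - \left(2 r^{2} + r\right) = 2 - \left(r + 2 r^{2}\right) = 2 - r - 2 r^{2}$)
$w = 6$
$w + q{\left(s{\left(-8,-3 \right)} \right)} = 6 - \left(-10 + 128\right) = 6 + \left(2 + 8 - 128\right) = 6 - 118 = -112$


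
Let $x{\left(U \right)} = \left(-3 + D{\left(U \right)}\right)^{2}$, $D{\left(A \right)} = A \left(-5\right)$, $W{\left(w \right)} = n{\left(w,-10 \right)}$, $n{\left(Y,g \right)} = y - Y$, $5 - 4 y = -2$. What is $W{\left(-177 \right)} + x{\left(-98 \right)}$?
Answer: $\frac{949391}{4} \approx 2.3735 \cdot 10^{5}$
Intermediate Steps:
$y = \frac{7}{4}$ ($y = \frac{5}{4} - - \frac{1}{2} = \frac{5}{4} + \frac{1}{2} = \frac{7}{4} \approx 1.75$)
$n{\left(Y,g \right)} = \frac{7}{4} - Y$
$W{\left(w \right)} = \frac{7}{4} - w$
$D{\left(A \right)} = - 5 A$
$x{\left(U \right)} = \left(-3 - 5 U\right)^{2}$
$W{\left(-177 \right)} + x{\left(-98 \right)} = \left(\frac{7}{4} - -177\right) + \left(3 + 5 \left(-98\right)\right)^{2} = \left(\frac{7}{4} + 177\right) + \left(3 - 490\right)^{2} = \frac{715}{4} + \left(-487\right)^{2} = \frac{715}{4} + 237169 = \frac{949391}{4}$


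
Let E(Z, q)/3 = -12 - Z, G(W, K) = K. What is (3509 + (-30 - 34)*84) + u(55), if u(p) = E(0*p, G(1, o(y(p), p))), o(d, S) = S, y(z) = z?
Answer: -1903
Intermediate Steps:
E(Z, q) = -36 - 3*Z (E(Z, q) = 3*(-12 - Z) = -36 - 3*Z)
u(p) = -36 (u(p) = -36 - 0*p = -36 - 3*0 = -36 + 0 = -36)
(3509 + (-30 - 34)*84) + u(55) = (3509 + (-30 - 34)*84) - 36 = (3509 - 64*84) - 36 = (3509 - 5376) - 36 = -1867 - 36 = -1903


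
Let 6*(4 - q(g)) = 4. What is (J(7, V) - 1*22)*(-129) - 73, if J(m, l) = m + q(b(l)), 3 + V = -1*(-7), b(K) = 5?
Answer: 1432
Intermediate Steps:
V = 4 (V = -3 - 1*(-7) = -3 + 7 = 4)
q(g) = 10/3 (q(g) = 4 - ⅙*4 = 4 - ⅔ = 10/3)
J(m, l) = 10/3 + m (J(m, l) = m + 10/3 = 10/3 + m)
(J(7, V) - 1*22)*(-129) - 73 = ((10/3 + 7) - 1*22)*(-129) - 73 = (31/3 - 22)*(-129) - 73 = -35/3*(-129) - 73 = 1505 - 73 = 1432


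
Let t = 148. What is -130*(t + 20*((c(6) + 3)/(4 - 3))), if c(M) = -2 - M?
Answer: -6240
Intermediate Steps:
-130*(t + 20*((c(6) + 3)/(4 - 3))) = -130*(148 + 20*(((-2 - 1*6) + 3)/(4 - 3))) = -130*(148 + 20*(((-2 - 6) + 3)/1)) = -130*(148 + 20*((-8 + 3)*1)) = -130*(148 + 20*(-5*1)) = -130*(148 + 20*(-5)) = -130*(148 - 100) = -130*48 = -6240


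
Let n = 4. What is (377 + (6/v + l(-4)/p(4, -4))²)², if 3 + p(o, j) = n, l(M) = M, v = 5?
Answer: 92563641/625 ≈ 1.4810e+5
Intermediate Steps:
p(o, j) = 1 (p(o, j) = -3 + 4 = 1)
(377 + (6/v + l(-4)/p(4, -4))²)² = (377 + (6/5 - 4/1)²)² = (377 + (6*(⅕) - 4*1)²)² = (377 + (6/5 - 4)²)² = (377 + (-14/5)²)² = (377 + 196/25)² = (9621/25)² = 92563641/625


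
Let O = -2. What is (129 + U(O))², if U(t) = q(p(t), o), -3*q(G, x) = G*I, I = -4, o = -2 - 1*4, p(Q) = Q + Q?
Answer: 137641/9 ≈ 15293.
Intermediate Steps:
p(Q) = 2*Q
o = -6 (o = -2 - 4 = -6)
q(G, x) = 4*G/3 (q(G, x) = -G*(-4)/3 = -(-4)*G/3 = 4*G/3)
U(t) = 8*t/3 (U(t) = 4*(2*t)/3 = 8*t/3)
(129 + U(O))² = (129 + (8/3)*(-2))² = (129 - 16/3)² = (371/3)² = 137641/9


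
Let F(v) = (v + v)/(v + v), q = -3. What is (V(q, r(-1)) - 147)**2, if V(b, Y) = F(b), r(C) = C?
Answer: 21316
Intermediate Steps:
F(v) = 1 (F(v) = (2*v)/((2*v)) = (2*v)*(1/(2*v)) = 1)
V(b, Y) = 1
(V(q, r(-1)) - 147)**2 = (1 - 147)**2 = (-146)**2 = 21316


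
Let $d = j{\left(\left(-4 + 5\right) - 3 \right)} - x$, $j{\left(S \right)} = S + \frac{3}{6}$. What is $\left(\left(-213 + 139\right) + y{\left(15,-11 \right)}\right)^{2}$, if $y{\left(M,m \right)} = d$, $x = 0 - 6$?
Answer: $\frac{19321}{4} \approx 4830.3$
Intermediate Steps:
$j{\left(S \right)} = \frac{1}{2} + S$ ($j{\left(S \right)} = S + 3 \cdot \frac{1}{6} = S + \frac{1}{2} = \frac{1}{2} + S$)
$x = -6$ ($x = 0 - 6 = -6$)
$d = \frac{9}{2}$ ($d = \left(\frac{1}{2} + \left(\left(-4 + 5\right) - 3\right)\right) - -6 = \left(\frac{1}{2} + \left(1 - 3\right)\right) + 6 = \left(\frac{1}{2} - 2\right) + 6 = - \frac{3}{2} + 6 = \frac{9}{2} \approx 4.5$)
$y{\left(M,m \right)} = \frac{9}{2}$
$\left(\left(-213 + 139\right) + y{\left(15,-11 \right)}\right)^{2} = \left(\left(-213 + 139\right) + \frac{9}{2}\right)^{2} = \left(-74 + \frac{9}{2}\right)^{2} = \left(- \frac{139}{2}\right)^{2} = \frac{19321}{4}$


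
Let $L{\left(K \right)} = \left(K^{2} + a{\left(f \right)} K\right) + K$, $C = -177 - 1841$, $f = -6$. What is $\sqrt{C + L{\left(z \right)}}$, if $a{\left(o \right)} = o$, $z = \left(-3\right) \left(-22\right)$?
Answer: $2 \sqrt{502} \approx 44.811$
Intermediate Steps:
$C = -2018$ ($C = -177 - 1841 = -2018$)
$z = 66$
$L{\left(K \right)} = K^{2} - 5 K$ ($L{\left(K \right)} = \left(K^{2} - 6 K\right) + K = K^{2} - 5 K$)
$\sqrt{C + L{\left(z \right)}} = \sqrt{-2018 + 66 \left(-5 + 66\right)} = \sqrt{-2018 + 66 \cdot 61} = \sqrt{-2018 + 4026} = \sqrt{2008} = 2 \sqrt{502}$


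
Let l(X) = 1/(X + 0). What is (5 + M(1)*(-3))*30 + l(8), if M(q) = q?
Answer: 481/8 ≈ 60.125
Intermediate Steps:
l(X) = 1/X
(5 + M(1)*(-3))*30 + l(8) = (5 + 1*(-3))*30 + 1/8 = (5 - 3)*30 + 1/8 = 2*30 + 1/8 = 60 + 1/8 = 481/8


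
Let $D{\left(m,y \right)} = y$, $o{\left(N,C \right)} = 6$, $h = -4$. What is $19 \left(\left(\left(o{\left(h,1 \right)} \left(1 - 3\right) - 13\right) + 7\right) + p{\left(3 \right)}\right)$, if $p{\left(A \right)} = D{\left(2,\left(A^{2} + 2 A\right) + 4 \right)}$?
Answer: $19$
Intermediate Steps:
$p{\left(A \right)} = 4 + A^{2} + 2 A$ ($p{\left(A \right)} = \left(A^{2} + 2 A\right) + 4 = 4 + A^{2} + 2 A$)
$19 \left(\left(\left(o{\left(h,1 \right)} \left(1 - 3\right) - 13\right) + 7\right) + p{\left(3 \right)}\right) = 19 \left(\left(\left(6 \left(1 - 3\right) - 13\right) + 7\right) + \left(4 + 3^{2} + 2 \cdot 3\right)\right) = 19 \left(\left(\left(6 \left(-2\right) - 13\right) + 7\right) + \left(4 + 9 + 6\right)\right) = 19 \left(\left(\left(-12 - 13\right) + 7\right) + 19\right) = 19 \left(\left(-25 + 7\right) + 19\right) = 19 \left(-18 + 19\right) = 19 \cdot 1 = 19$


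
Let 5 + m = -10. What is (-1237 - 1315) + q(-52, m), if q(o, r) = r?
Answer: -2567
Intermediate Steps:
m = -15 (m = -5 - 10 = -15)
(-1237 - 1315) + q(-52, m) = (-1237 - 1315) - 15 = -2552 - 15 = -2567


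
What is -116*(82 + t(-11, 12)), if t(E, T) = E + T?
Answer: -9628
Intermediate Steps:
-116*(82 + t(-11, 12)) = -116*(82 + (-11 + 12)) = -116*(82 + 1) = -116*83 = -9628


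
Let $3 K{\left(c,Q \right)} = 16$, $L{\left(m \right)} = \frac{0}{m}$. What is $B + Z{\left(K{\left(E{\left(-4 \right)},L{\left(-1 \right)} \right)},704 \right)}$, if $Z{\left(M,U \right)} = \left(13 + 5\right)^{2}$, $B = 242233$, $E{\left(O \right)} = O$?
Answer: $242557$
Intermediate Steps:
$L{\left(m \right)} = 0$
$K{\left(c,Q \right)} = \frac{16}{3}$ ($K{\left(c,Q \right)} = \frac{1}{3} \cdot 16 = \frac{16}{3}$)
$Z{\left(M,U \right)} = 324$ ($Z{\left(M,U \right)} = 18^{2} = 324$)
$B + Z{\left(K{\left(E{\left(-4 \right)},L{\left(-1 \right)} \right)},704 \right)} = 242233 + 324 = 242557$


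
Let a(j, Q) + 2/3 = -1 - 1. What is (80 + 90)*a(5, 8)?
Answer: -1360/3 ≈ -453.33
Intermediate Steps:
a(j, Q) = -8/3 (a(j, Q) = -⅔ + (-1 - 1) = -⅔ - 2 = -8/3)
(80 + 90)*a(5, 8) = (80 + 90)*(-8/3) = 170*(-8/3) = -1360/3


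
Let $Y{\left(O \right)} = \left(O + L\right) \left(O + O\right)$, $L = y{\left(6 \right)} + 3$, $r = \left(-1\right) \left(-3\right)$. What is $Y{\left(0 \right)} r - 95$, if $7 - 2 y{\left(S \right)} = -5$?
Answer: $-95$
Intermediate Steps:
$r = 3$
$y{\left(S \right)} = 6$ ($y{\left(S \right)} = \frac{7}{2} - - \frac{5}{2} = \frac{7}{2} + \frac{5}{2} = 6$)
$L = 9$ ($L = 6 + 3 = 9$)
$Y{\left(O \right)} = 2 O \left(9 + O\right)$ ($Y{\left(O \right)} = \left(O + 9\right) \left(O + O\right) = \left(9 + O\right) 2 O = 2 O \left(9 + O\right)$)
$Y{\left(0 \right)} r - 95 = 2 \cdot 0 \left(9 + 0\right) 3 - 95 = 2 \cdot 0 \cdot 9 \cdot 3 - 95 = 0 \cdot 3 - 95 = 0 - 95 = -95$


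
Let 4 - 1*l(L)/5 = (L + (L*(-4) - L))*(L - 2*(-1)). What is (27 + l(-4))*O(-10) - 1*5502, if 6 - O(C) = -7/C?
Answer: -44049/10 ≈ -4404.9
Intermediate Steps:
O(C) = 6 + 7/C (O(C) = 6 - (-7)/C = 6 + 7/C)
l(L) = 20 + 20*L*(2 + L) (l(L) = 20 - 5*(L + (L*(-4) - L))*(L - 2*(-1)) = 20 - 5*(L + (-4*L - L))*(L + 2) = 20 - 5*(L - 5*L)*(2 + L) = 20 - 5*(-4*L)*(2 + L) = 20 - (-20)*L*(2 + L) = 20 + 20*L*(2 + L))
(27 + l(-4))*O(-10) - 1*5502 = (27 + (20 + 20*(-4)² + 40*(-4)))*(6 + 7/(-10)) - 1*5502 = (27 + (20 + 20*16 - 160))*(6 + 7*(-⅒)) - 5502 = (27 + (20 + 320 - 160))*(6 - 7/10) - 5502 = (27 + 180)*(53/10) - 5502 = 207*(53/10) - 5502 = 10971/10 - 5502 = -44049/10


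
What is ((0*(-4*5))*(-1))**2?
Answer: 0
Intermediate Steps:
((0*(-4*5))*(-1))**2 = ((0*(-20))*(-1))**2 = (0*(-1))**2 = 0**2 = 0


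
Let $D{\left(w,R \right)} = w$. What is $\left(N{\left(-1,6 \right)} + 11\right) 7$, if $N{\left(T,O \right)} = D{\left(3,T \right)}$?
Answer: $98$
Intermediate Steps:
$N{\left(T,O \right)} = 3$
$\left(N{\left(-1,6 \right)} + 11\right) 7 = \left(3 + 11\right) 7 = 14 \cdot 7 = 98$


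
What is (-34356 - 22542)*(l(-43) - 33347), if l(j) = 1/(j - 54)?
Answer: 184045684680/97 ≈ 1.8974e+9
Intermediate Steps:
l(j) = 1/(-54 + j)
(-34356 - 22542)*(l(-43) - 33347) = (-34356 - 22542)*(1/(-54 - 43) - 33347) = -56898*(1/(-97) - 33347) = -56898*(-1/97 - 33347) = -56898*(-3234660/97) = 184045684680/97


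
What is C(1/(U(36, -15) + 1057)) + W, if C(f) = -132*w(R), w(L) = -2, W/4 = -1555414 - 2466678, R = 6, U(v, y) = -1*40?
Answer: -16088104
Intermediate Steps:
U(v, y) = -40
W = -16088368 (W = 4*(-1555414 - 2466678) = 4*(-4022092) = -16088368)
C(f) = 264 (C(f) = -132*(-2) = 264)
C(1/(U(36, -15) + 1057)) + W = 264 - 16088368 = -16088104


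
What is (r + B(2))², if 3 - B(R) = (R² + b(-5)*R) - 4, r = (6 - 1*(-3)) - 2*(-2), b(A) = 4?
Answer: 64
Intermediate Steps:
r = 13 (r = (6 + 3) + 4 = 9 + 4 = 13)
B(R) = 7 - R² - 4*R (B(R) = 3 - ((R² + 4*R) - 4) = 3 - (-4 + R² + 4*R) = 3 + (4 - R² - 4*R) = 7 - R² - 4*R)
(r + B(2))² = (13 + (7 - 1*2² - 4*2))² = (13 + (7 - 1*4 - 8))² = (13 + (7 - 4 - 8))² = (13 - 5)² = 8² = 64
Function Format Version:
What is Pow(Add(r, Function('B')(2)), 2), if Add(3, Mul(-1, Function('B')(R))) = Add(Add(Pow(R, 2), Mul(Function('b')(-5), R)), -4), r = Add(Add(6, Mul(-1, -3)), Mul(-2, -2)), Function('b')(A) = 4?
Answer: 64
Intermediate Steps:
r = 13 (r = Add(Add(6, 3), 4) = Add(9, 4) = 13)
Function('B')(R) = Add(7, Mul(-1, Pow(R, 2)), Mul(-4, R)) (Function('B')(R) = Add(3, Mul(-1, Add(Add(Pow(R, 2), Mul(4, R)), -4))) = Add(3, Mul(-1, Add(-4, Pow(R, 2), Mul(4, R)))) = Add(3, Add(4, Mul(-1, Pow(R, 2)), Mul(-4, R))) = Add(7, Mul(-1, Pow(R, 2)), Mul(-4, R)))
Pow(Add(r, Function('B')(2)), 2) = Pow(Add(13, Add(7, Mul(-1, Pow(2, 2)), Mul(-4, 2))), 2) = Pow(Add(13, Add(7, Mul(-1, 4), -8)), 2) = Pow(Add(13, Add(7, -4, -8)), 2) = Pow(Add(13, -5), 2) = Pow(8, 2) = 64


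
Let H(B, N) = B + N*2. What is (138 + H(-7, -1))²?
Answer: 16641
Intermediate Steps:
H(B, N) = B + 2*N
(138 + H(-7, -1))² = (138 + (-7 + 2*(-1)))² = (138 + (-7 - 2))² = (138 - 9)² = 129² = 16641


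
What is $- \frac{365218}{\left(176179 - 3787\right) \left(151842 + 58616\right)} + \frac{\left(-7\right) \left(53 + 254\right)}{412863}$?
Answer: $- \frac{394541647101}{75652506371816} \approx -0.0052152$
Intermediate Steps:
$- \frac{365218}{\left(176179 - 3787\right) \left(151842 + 58616\right)} + \frac{\left(-7\right) \left(53 + 254\right)}{412863} = - \frac{365218}{172392 \cdot 210458} + \left(-7\right) 307 \cdot \frac{1}{412863} = - \frac{365218}{36281275536} - \frac{2149}{412863} = \left(-365218\right) \frac{1}{36281275536} - \frac{2149}{412863} = - \frac{182609}{18140637768} - \frac{2149}{412863} = - \frac{394541647101}{75652506371816}$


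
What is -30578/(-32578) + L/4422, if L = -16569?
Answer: -67428161/24009986 ≈ -2.8083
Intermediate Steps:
-30578/(-32578) + L/4422 = -30578/(-32578) - 16569/4422 = -30578*(-1/32578) - 16569*1/4422 = 15289/16289 - 5523/1474 = -67428161/24009986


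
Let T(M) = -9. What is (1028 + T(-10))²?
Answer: 1038361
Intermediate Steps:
(1028 + T(-10))² = (1028 - 9)² = 1019² = 1038361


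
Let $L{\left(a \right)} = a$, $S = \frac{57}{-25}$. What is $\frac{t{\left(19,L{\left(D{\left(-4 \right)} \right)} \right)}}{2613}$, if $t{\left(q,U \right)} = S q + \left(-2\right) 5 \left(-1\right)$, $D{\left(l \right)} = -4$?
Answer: $- \frac{833}{65325} \approx -0.012752$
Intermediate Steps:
$S = - \frac{57}{25}$ ($S = 57 \left(- \frac{1}{25}\right) = - \frac{57}{25} \approx -2.28$)
$t{\left(q,U \right)} = 10 - \frac{57 q}{25}$ ($t{\left(q,U \right)} = - \frac{57 q}{25} + \left(-2\right) 5 \left(-1\right) = - \frac{57 q}{25} - -10 = - \frac{57 q}{25} + 10 = 10 - \frac{57 q}{25}$)
$\frac{t{\left(19,L{\left(D{\left(-4 \right)} \right)} \right)}}{2613} = \frac{10 - \frac{1083}{25}}{2613} = \left(10 - \frac{1083}{25}\right) \frac{1}{2613} = \left(- \frac{833}{25}\right) \frac{1}{2613} = - \frac{833}{65325}$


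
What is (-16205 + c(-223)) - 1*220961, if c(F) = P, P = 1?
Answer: -237165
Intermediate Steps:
c(F) = 1
(-16205 + c(-223)) - 1*220961 = (-16205 + 1) - 1*220961 = -16204 - 220961 = -237165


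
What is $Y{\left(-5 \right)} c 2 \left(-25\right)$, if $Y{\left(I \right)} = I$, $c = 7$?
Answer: $1750$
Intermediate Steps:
$Y{\left(-5 \right)} c 2 \left(-25\right) = \left(-5\right) 7 \cdot 2 \left(-25\right) = \left(-35\right) 2 \left(-25\right) = \left(-70\right) \left(-25\right) = 1750$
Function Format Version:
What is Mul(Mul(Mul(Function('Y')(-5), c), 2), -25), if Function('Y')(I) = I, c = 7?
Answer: 1750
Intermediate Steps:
Mul(Mul(Mul(Function('Y')(-5), c), 2), -25) = Mul(Mul(Mul(-5, 7), 2), -25) = Mul(Mul(-35, 2), -25) = Mul(-70, -25) = 1750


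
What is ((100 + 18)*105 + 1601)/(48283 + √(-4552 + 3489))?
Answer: 675527453/2331249152 - 13991*I*√1063/2331249152 ≈ 0.28977 - 0.00019567*I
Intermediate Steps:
((100 + 18)*105 + 1601)/(48283 + √(-4552 + 3489)) = (118*105 + 1601)/(48283 + √(-1063)) = (12390 + 1601)/(48283 + I*√1063) = 13991/(48283 + I*√1063)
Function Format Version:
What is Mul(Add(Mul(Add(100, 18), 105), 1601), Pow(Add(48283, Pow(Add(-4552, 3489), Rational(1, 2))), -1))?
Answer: Add(Rational(675527453, 2331249152), Mul(Rational(-13991, 2331249152), I, Pow(1063, Rational(1, 2)))) ≈ Add(0.28977, Mul(-0.00019567, I))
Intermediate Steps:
Mul(Add(Mul(Add(100, 18), 105), 1601), Pow(Add(48283, Pow(Add(-4552, 3489), Rational(1, 2))), -1)) = Mul(Add(Mul(118, 105), 1601), Pow(Add(48283, Pow(-1063, Rational(1, 2))), -1)) = Mul(Add(12390, 1601), Pow(Add(48283, Mul(I, Pow(1063, Rational(1, 2)))), -1)) = Mul(13991, Pow(Add(48283, Mul(I, Pow(1063, Rational(1, 2)))), -1))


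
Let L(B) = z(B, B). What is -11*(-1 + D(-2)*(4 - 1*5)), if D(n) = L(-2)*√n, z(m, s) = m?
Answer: 11 - 22*I*√2 ≈ 11.0 - 31.113*I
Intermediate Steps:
L(B) = B
D(n) = -2*√n
-11*(-1 + D(-2)*(4 - 1*5)) = -11*(-1 + (-2*I*√2)*(4 - 1*5)) = -11*(-1 + (-2*I*√2)*(4 - 5)) = -11*(-1 - 2*I*√2*(-1)) = -11*(-1 + 2*I*√2) = 11 - 22*I*√2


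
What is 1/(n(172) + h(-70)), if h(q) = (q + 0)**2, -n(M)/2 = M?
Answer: 1/4556 ≈ 0.00021949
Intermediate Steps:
n(M) = -2*M
h(q) = q**2
1/(n(172) + h(-70)) = 1/(-2*172 + (-70)**2) = 1/(-344 + 4900) = 1/4556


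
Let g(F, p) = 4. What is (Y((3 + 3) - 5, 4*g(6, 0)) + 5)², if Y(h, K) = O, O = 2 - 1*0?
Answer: 49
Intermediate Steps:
O = 2 (O = 2 + 0 = 2)
Y(h, K) = 2
(Y((3 + 3) - 5, 4*g(6, 0)) + 5)² = (2 + 5)² = 7² = 49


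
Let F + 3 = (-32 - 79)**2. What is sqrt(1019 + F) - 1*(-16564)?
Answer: 16564 + sqrt(13337) ≈ 16680.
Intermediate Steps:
F = 12318 (F = -3 + (-32 - 79)**2 = -3 + (-111)**2 = -3 + 12321 = 12318)
sqrt(1019 + F) - 1*(-16564) = sqrt(1019 + 12318) - 1*(-16564) = sqrt(13337) + 16564 = 16564 + sqrt(13337)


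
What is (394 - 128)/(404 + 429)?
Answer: 38/119 ≈ 0.31933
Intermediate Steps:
(394 - 128)/(404 + 429) = 266/833 = 266*(1/833) = 38/119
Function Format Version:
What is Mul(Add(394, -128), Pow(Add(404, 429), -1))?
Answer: Rational(38, 119) ≈ 0.31933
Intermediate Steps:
Mul(Add(394, -128), Pow(Add(404, 429), -1)) = Mul(266, Pow(833, -1)) = Mul(266, Rational(1, 833)) = Rational(38, 119)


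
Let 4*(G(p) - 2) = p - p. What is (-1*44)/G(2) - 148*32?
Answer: -4758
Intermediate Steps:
G(p) = 2 (G(p) = 2 + (p - p)/4 = 2 + (¼)*0 = 2 + 0 = 2)
(-1*44)/G(2) - 148*32 = -1*44/2 - 148*32 = -44*½ - 4736 = -22 - 4736 = -4758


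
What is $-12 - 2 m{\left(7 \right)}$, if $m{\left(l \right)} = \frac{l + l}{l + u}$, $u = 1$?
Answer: $- \frac{31}{2} \approx -15.5$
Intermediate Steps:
$m{\left(l \right)} = \frac{2 l}{1 + l}$ ($m{\left(l \right)} = \frac{l + l}{l + 1} = \frac{2 l}{1 + l}$)
$-12 - 2 m{\left(7 \right)} = -12 - 2 \cdot 2 \cdot 7 \frac{1}{1 + 7} = -12 - 2 \cdot 2 \cdot 7 \cdot \frac{1}{8} = -12 - \frac{7}{2} = - \frac{31}{2}$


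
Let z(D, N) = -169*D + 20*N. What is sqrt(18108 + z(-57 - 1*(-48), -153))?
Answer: 3*sqrt(1841) ≈ 128.72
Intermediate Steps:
sqrt(18108 + z(-57 - 1*(-48), -153)) = sqrt(18108 + (-169*(-57 - 1*(-48)) + 20*(-153))) = sqrt(18108 + (-169*(-57 + 48) - 3060)) = sqrt(18108 + (-169*(-9) - 3060)) = sqrt(18108 + (1521 - 3060)) = sqrt(18108 - 1539) = sqrt(16569) = 3*sqrt(1841)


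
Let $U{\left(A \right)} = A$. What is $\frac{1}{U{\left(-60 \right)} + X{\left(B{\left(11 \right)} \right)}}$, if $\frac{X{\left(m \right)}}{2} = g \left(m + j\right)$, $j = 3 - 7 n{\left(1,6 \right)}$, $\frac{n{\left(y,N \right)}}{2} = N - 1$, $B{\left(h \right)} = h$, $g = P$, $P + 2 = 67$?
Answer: $- \frac{1}{7340} \approx -0.00013624$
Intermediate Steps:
$P = 65$ ($P = -2 + 67 = 65$)
$g = 65$
$n{\left(y,N \right)} = -2 + 2 N$ ($n{\left(y,N \right)} = 2 \left(N - 1\right) = 2 \left(-1 + N\right) = -2 + 2 N$)
$j = -67$ ($j = 3 - 7 \left(-2 + 2 \cdot 6\right) = 3 - 7 \left(-2 + 12\right) = 3 - 70 = -67$)
$X{\left(m \right)} = -8710 + 130 m$ ($X{\left(m \right)} = 2 \cdot 65 \left(m - 67\right) = 2 \cdot 65 \left(-67 + m\right) = 2 \left(-4355 + 65 m\right) = -8710 + 130 m$)
$\frac{1}{U{\left(-60 \right)} + X{\left(B{\left(11 \right)} \right)}} = \frac{1}{-60 + \left(-8710 + 130 \cdot 11\right)} = \frac{1}{-60 + \left(-8710 + 1430\right)} = \frac{1}{-60 - 7280} = \frac{1}{-7340} = - \frac{1}{7340}$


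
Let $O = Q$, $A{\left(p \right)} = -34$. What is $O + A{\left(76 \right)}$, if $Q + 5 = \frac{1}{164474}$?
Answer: $- \frac{6414485}{164474} \approx -39.0$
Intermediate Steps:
$Q = - \frac{822369}{164474}$ ($Q = -5 + \frac{1}{164474} = - \frac{822369}{164474} \approx -5.0$)
$O = - \frac{822369}{164474} \approx -5.0$
$O + A{\left(76 \right)} = - \frac{822369}{164474} - 34 = - \frac{6414485}{164474}$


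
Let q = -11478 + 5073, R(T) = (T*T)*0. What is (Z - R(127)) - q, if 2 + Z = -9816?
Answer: -3413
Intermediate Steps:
R(T) = 0 (R(T) = T²*0 = 0)
Z = -9818 (Z = -2 - 9816 = -9818)
q = -6405
(Z - R(127)) - q = (-9818 - 1*0) - 1*(-6405) = (-9818 + 0) + 6405 = -9818 + 6405 = -3413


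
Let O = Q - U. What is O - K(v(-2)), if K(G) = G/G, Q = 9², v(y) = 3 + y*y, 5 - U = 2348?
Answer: 2423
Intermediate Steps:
U = -2343 (U = 5 - 1*2348 = 5 - 2348 = -2343)
v(y) = 3 + y²
Q = 81
K(G) = 1
O = 2424 (O = 81 - 1*(-2343) = 81 + 2343 = 2424)
O - K(v(-2)) = 2424 - 1*1 = 2424 - 1 = 2423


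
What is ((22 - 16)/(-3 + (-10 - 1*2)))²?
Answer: 4/25 ≈ 0.16000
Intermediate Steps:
((22 - 16)/(-3 + (-10 - 1*2)))² = (6/(-3 + (-10 - 2)))² = (6/(-3 - 12))² = (6/(-15))² = (6*(-1/15))² = (-⅖)² = 4/25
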